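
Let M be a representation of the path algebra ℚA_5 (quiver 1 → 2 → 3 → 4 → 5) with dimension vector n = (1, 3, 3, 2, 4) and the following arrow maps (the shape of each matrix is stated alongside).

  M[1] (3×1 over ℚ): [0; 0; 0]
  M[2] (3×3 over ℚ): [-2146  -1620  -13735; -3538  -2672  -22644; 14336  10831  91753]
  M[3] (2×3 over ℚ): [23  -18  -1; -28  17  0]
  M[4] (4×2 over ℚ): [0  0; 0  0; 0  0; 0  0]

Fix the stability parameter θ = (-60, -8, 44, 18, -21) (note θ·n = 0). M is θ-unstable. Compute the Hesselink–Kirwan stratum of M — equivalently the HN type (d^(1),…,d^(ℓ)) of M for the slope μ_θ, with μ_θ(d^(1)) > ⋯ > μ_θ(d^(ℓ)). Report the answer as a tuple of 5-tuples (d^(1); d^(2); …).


Interval decomposition of M: I[1,1], I[2,3], I[2,4]^2, I[5,5]^4.
HN type (ℓ=5): μ^(1)=44; μ^(2)=31; μ^(3)=-8; μ^(4)=-21; μ^(5)=-60

((0, 0, 1, 0, 0); (0, 0, 2, 2, 0); (0, 3, 0, 0, 0); (0, 0, 0, 0, 4); (1, 0, 0, 0, 0))


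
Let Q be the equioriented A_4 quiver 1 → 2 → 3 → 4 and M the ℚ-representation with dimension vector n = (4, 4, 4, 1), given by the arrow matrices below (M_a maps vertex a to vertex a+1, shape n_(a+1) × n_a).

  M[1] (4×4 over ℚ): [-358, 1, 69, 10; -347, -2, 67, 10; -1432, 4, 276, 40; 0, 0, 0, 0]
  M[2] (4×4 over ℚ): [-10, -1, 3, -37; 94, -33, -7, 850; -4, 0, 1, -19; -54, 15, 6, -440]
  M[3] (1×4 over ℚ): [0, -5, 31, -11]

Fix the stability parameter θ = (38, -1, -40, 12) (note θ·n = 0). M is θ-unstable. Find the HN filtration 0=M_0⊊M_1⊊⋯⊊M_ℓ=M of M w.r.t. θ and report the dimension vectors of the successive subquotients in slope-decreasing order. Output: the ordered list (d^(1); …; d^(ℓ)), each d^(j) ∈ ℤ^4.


Interval decomposition of M: I[1,1]^2, I[1,2], I[1,3], I[2,3], I[2,4], I[3,3].
HN type (ℓ=6): μ^(1)=38; μ^(2)=37/2; μ^(3)=12; μ^(4)=-1; μ^(5)=-41/2; μ^(6)=-40

((2, 0, 0, 0); (1, 1, 0, 0); (0, 0, 0, 1); (1, 1, 1, 0); (0, 2, 2, 0); (0, 0, 1, 0))


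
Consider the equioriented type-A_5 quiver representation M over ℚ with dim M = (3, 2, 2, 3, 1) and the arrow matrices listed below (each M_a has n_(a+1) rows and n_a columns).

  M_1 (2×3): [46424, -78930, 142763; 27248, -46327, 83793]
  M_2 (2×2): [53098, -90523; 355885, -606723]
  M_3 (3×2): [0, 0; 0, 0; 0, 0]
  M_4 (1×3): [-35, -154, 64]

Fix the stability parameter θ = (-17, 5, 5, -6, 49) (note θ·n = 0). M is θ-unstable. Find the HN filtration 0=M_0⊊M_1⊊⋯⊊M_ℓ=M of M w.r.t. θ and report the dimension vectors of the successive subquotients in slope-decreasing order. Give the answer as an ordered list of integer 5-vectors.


Via rank(M_{q-1}∘⋯∘M_p): M ≅ I[1,1], I[1,3]^2, I[4,4]^2, I[4,5].
μ_θ-semistable layers: μ^(1)=49; μ^(2)=5; μ^(3)=-6; μ^(4)=-17

((0, 0, 0, 0, 1); (0, 2, 2, 0, 0); (0, 0, 0, 3, 0); (3, 0, 0, 0, 0))


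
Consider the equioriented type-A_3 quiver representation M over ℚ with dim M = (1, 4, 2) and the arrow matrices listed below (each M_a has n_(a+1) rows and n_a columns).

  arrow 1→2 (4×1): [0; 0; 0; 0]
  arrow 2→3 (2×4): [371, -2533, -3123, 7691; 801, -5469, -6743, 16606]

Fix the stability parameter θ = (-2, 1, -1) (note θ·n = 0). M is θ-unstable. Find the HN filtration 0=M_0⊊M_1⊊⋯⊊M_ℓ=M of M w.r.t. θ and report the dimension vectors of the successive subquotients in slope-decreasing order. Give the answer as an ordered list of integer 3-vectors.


Barcode: M ≅ I[1,1], I[2,2]^2, I[2,3]^2. HN layers by μ_θ (3 steps, strictly decreasing):
  μ^(1)=1; μ^(2)=0; μ^(3)=-2

((0, 2, 0); (0, 2, 2); (1, 0, 0))


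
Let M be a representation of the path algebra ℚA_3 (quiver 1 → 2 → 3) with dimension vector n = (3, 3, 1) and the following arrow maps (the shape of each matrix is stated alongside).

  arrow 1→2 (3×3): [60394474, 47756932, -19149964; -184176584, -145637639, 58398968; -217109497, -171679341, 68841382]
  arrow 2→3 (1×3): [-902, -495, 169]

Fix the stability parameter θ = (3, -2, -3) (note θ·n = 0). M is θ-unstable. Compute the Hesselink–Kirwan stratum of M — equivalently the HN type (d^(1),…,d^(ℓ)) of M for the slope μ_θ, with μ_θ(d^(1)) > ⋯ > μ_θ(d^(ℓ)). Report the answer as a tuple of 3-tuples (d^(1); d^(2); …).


Via rank(M_{q-1}∘⋯∘M_p): M ≅ I[1,1], I[1,2], I[1,3], I[2,2].
μ_θ-semistable layers: μ^(1)=3; μ^(2)=1/2; μ^(3)=-2/3; μ^(4)=-2

((1, 0, 0); (1, 1, 0); (1, 1, 1); (0, 1, 0))


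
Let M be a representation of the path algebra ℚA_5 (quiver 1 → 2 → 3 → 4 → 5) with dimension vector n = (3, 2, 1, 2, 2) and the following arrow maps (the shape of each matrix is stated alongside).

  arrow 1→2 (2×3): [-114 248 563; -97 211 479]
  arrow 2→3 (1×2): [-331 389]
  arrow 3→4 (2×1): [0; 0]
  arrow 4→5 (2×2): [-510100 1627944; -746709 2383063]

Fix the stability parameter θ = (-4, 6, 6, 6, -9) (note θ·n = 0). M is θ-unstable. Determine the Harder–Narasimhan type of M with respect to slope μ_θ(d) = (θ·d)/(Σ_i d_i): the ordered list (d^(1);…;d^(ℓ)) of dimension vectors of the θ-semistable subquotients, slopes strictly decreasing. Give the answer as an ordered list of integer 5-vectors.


Barcode: M ≅ I[1,1], I[1,2], I[1,3], I[4,5]^2. HN layers by μ_θ (3 steps, strictly decreasing):
  μ^(1)=6; μ^(2)=-3/2; μ^(3)=-4

((0, 2, 1, 0, 0); (0, 0, 0, 2, 2); (3, 0, 0, 0, 0))


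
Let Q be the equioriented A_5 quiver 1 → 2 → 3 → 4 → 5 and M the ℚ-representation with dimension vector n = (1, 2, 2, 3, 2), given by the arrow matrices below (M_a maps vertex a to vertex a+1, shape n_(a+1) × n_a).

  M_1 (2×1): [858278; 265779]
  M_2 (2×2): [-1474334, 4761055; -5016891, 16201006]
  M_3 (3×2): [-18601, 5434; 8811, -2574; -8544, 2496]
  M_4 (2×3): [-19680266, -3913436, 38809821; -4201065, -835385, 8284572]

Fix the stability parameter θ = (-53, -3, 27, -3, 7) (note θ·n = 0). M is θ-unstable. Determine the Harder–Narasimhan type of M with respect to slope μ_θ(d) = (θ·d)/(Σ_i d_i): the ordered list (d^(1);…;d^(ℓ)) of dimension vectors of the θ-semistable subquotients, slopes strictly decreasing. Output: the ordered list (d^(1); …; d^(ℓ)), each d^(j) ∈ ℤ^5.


Via rank(M_{q-1}∘⋯∘M_p): M ≅ I[1,5], I[2,3], I[4,4], I[4,5].
μ_θ-semistable layers: μ^(1)=27; μ^(2)=31/3; μ^(3)=7; μ^(4)=-3; μ^(5)=-53

((0, 0, 1, 0, 0); (0, 0, 1, 1, 1); (0, 0, 0, 0, 1); (0, 2, 0, 2, 0); (1, 0, 0, 0, 0))


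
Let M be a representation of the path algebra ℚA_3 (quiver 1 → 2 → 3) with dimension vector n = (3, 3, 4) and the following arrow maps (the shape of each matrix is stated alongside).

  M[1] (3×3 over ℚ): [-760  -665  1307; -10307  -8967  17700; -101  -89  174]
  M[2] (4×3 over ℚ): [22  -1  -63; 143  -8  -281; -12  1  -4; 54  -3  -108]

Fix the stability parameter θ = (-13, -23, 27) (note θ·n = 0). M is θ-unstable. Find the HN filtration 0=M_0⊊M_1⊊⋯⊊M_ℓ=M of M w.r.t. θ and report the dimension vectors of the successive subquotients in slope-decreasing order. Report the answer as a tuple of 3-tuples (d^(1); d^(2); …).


Interval decomposition of M: I[1,3]^3, I[3,3].
HN type (ℓ=2): μ^(1)=27; μ^(2)=-18

((0, 0, 4); (3, 3, 0))


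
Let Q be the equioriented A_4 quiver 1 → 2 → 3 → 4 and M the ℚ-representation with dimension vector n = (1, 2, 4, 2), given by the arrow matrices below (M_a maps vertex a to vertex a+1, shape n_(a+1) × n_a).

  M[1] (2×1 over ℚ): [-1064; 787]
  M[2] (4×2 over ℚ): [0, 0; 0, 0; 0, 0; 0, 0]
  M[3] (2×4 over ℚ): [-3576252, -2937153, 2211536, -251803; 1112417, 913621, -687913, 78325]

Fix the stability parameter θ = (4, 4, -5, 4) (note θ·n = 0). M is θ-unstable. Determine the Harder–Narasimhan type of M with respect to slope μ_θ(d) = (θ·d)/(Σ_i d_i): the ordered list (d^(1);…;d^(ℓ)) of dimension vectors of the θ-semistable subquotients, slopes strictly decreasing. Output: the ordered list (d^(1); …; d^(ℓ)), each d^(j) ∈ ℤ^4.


Barcode: M ≅ I[1,2], I[2,2], I[3,3]^2, I[3,4]^2. HN layers by μ_θ (2 steps, strictly decreasing):
  μ^(1)=4; μ^(2)=-5

((1, 2, 0, 2); (0, 0, 4, 0))


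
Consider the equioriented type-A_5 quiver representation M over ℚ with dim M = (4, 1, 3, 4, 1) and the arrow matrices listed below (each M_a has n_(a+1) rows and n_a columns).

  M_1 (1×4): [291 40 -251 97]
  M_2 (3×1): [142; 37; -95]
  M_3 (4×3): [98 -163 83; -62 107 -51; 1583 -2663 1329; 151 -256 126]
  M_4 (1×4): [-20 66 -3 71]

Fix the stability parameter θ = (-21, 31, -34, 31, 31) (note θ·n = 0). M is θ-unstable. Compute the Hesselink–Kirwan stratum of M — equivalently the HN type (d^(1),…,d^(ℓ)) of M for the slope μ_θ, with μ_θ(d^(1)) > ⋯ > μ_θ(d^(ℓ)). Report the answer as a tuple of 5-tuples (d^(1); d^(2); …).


Interval decomposition of M: I[1,1]^3, I[1,3], I[3,4], I[3,5], I[4,4]^2.
HN type (ℓ=4): μ^(1)=31; μ^(2)=-3/2; μ^(3)=-21; μ^(4)=-34

((0, 0, 0, 4, 1); (0, 1, 1, 0, 0); (4, 0, 0, 0, 0); (0, 0, 2, 0, 0))


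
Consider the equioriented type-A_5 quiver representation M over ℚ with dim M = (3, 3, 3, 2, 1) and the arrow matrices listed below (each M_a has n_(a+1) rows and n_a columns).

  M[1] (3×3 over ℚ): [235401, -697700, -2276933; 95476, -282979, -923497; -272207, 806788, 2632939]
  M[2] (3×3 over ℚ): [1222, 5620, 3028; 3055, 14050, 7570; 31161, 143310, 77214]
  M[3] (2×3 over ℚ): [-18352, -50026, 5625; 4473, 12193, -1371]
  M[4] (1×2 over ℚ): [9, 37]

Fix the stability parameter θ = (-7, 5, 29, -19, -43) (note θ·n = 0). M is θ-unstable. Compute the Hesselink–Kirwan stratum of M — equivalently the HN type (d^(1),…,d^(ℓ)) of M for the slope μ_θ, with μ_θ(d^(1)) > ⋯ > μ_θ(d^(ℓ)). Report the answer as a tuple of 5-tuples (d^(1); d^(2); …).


Interval decomposition of M: I[1,1], I[1,2], I[1,5], I[2,2], I[3,3], I[3,4].
HN type (ℓ=3): μ^(1)=29; μ^(2)=5; μ^(3)=-7

((0, 0, 1, 0, 0); (0, 2, 1, 1, 0); (3, 1, 1, 1, 1))


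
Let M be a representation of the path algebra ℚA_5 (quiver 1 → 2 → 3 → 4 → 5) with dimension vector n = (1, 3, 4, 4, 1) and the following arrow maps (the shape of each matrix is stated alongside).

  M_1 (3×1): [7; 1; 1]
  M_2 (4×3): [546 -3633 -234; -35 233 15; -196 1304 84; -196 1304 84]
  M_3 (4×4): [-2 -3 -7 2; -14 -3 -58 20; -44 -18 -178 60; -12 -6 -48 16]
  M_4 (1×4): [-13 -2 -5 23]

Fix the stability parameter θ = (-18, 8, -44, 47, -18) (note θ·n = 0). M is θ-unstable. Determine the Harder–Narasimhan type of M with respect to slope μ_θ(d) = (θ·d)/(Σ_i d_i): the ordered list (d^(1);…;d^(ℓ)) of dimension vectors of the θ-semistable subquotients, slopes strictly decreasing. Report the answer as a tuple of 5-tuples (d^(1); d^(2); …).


Barcode: M ≅ I[1,5], I[2,2], I[2,3], I[3,3], I[3,4], I[4,4]^2. HN layers by μ_θ (5 steps, strictly decreasing):
  μ^(1)=47; μ^(2)=29/2; μ^(3)=8; μ^(4)=-18; μ^(5)=-44

((0, 0, 0, 3, 0); (0, 0, 0, 1, 1); (0, 1, 0, 0, 0); (1, 2, 2, 0, 0); (0, 0, 2, 0, 0))


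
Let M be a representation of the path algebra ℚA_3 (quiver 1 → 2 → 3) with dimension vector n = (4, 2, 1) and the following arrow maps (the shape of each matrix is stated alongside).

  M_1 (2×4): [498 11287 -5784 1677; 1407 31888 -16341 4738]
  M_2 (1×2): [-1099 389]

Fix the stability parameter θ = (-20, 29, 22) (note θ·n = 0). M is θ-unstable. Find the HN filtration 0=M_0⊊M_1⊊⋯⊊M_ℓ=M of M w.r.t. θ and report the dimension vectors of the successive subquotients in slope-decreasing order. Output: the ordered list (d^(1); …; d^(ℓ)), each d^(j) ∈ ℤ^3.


Interval decomposition of M: I[1,1]^2, I[1,2], I[1,3].
HN type (ℓ=3): μ^(1)=29; μ^(2)=51/2; μ^(3)=-20

((0, 1, 0); (0, 1, 1); (4, 0, 0))


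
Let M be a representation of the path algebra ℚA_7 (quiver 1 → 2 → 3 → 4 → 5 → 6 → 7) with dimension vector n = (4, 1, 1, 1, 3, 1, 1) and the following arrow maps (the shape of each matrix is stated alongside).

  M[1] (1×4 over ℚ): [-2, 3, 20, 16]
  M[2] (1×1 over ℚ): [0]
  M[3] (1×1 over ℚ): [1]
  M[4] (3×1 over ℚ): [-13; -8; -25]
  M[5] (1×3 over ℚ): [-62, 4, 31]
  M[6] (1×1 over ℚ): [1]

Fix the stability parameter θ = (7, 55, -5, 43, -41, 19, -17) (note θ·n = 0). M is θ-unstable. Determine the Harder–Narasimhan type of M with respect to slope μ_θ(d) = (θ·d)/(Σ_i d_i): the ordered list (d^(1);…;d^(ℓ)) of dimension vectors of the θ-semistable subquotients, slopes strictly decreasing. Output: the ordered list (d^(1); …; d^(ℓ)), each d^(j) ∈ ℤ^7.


Interval decomposition of M: I[1,1]^3, I[1,2], I[3,7], I[5,5]^2.
HN type (ℓ=5): μ^(1)=55; μ^(2)=7; μ^(3)=1; μ^(4)=-5; μ^(5)=-41

((0, 1, 0, 0, 0, 0, 0); (4, 0, 0, 0, 0, 0, 0); (0, 0, 0, 1, 1, 1, 1); (0, 0, 1, 0, 0, 0, 0); (0, 0, 0, 0, 2, 0, 0))


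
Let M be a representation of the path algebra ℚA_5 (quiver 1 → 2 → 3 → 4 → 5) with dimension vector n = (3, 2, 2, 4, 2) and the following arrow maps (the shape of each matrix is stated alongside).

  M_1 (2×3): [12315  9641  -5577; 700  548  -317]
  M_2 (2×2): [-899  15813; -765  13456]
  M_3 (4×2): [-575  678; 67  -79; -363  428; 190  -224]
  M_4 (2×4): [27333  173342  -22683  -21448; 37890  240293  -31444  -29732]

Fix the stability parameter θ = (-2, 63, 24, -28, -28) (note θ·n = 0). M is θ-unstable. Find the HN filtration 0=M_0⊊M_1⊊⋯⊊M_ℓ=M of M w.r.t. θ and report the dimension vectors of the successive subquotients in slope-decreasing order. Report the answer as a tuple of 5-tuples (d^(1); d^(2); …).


Interval decomposition of M: I[1,1], I[1,4], I[1,5], I[4,4], I[4,5].
HN type (ℓ=4): μ^(1)=59/3; μ^(2)=31/4; μ^(3)=-2; μ^(4)=-28

((0, 1, 1, 1, 0); (0, 1, 1, 1, 1); (3, 0, 0, 0, 0); (0, 0, 0, 2, 1))


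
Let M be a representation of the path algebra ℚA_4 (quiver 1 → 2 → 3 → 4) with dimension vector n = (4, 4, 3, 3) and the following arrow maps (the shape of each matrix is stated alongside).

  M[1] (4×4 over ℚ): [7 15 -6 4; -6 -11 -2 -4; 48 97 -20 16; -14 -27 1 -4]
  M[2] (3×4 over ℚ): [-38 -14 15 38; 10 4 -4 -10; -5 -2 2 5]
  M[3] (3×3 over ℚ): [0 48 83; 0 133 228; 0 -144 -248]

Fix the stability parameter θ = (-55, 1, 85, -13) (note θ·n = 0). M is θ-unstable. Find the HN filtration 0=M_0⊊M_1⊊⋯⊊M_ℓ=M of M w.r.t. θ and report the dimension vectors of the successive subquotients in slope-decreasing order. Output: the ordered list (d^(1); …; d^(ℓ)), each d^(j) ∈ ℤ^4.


Barcode: M ≅ I[1,2]^2, I[1,3], I[1,4], I[3,4], I[4,4]. HN layers by μ_θ (5 steps, strictly decreasing):
  μ^(1)=85; μ^(2)=36; μ^(3)=1; μ^(4)=-13; μ^(5)=-55

((0, 0, 1, 0); (0, 0, 2, 2); (0, 4, 0, 0); (0, 0, 0, 1); (4, 0, 0, 0))


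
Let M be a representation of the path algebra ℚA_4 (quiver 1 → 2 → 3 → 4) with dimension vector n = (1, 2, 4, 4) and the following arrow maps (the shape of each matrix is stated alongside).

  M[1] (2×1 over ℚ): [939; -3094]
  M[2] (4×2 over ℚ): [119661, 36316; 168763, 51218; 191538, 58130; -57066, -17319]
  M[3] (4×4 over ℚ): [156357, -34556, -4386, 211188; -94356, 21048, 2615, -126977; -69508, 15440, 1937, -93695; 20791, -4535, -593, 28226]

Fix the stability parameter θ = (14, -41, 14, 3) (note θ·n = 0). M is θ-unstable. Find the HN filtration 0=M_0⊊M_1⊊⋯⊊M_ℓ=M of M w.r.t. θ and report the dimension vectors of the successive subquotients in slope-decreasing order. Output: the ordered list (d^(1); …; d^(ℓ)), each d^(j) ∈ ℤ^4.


Barcode: M ≅ I[1,4], I[2,4], I[3,3], I[3,4], I[4,4]. HN layers by μ_θ (5 steps, strictly decreasing):
  μ^(1)=14; μ^(2)=17/2; μ^(3)=3; μ^(4)=-27/2; μ^(5)=-41

((0, 0, 1, 0); (0, 0, 3, 3); (0, 0, 0, 1); (1, 1, 0, 0); (0, 1, 0, 0))


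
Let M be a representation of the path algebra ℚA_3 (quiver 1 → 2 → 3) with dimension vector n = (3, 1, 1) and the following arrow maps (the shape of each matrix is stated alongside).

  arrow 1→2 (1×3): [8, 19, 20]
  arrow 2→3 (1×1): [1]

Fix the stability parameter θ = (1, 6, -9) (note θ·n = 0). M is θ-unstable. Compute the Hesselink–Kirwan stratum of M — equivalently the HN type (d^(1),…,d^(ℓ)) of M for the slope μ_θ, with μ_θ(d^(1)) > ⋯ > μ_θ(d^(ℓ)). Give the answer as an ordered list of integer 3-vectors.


Barcode: M ≅ I[1,1]^2, I[1,3]. HN layers by μ_θ (2 steps, strictly decreasing):
  μ^(1)=1; μ^(2)=-2/3

((2, 0, 0); (1, 1, 1))


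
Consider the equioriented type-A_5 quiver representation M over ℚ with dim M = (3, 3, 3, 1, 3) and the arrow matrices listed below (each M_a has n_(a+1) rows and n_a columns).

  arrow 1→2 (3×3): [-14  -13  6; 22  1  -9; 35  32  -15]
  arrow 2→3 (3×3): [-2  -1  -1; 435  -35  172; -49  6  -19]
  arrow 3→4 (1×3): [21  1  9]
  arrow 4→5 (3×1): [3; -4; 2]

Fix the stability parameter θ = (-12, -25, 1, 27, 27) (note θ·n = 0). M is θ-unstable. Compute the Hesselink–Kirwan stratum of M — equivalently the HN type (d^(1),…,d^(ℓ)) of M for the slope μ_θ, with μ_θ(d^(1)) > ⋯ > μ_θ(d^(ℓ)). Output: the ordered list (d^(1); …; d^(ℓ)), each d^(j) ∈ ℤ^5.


Interval decomposition of M: I[1,3]^2, I[1,5], I[5,5]^2.
HN type (ℓ=3): μ^(1)=27; μ^(2)=1; μ^(3)=-37/2

((0, 0, 0, 1, 3); (0, 0, 3, 0, 0); (3, 3, 0, 0, 0))


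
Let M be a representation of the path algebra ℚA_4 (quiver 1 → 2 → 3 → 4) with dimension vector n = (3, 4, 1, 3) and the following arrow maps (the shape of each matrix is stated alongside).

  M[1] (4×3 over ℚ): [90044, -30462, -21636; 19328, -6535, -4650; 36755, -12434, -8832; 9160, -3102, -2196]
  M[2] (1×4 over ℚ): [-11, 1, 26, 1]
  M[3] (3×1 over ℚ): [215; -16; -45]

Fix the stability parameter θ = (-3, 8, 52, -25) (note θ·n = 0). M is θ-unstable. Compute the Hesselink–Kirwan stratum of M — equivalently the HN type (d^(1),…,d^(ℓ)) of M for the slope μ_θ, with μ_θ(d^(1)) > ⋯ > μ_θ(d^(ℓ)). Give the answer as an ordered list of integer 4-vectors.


Interval decomposition of M: I[1,1], I[1,2], I[1,4], I[2,2]^2, I[4,4]^2.
HN type (ℓ=4): μ^(1)=27/2; μ^(2)=8; μ^(3)=-3; μ^(4)=-25

((0, 0, 1, 1); (0, 4, 0, 0); (3, 0, 0, 0); (0, 0, 0, 2))


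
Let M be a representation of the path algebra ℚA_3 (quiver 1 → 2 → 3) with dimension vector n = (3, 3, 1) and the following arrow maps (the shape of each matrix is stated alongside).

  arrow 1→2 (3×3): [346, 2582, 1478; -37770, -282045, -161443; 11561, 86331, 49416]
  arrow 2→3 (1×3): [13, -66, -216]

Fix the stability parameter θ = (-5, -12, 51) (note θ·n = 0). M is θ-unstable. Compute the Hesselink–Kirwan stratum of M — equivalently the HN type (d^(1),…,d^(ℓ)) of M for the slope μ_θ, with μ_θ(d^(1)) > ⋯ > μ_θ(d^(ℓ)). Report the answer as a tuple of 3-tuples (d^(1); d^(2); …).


Interval decomposition of M: I[1,2]^2, I[1,3].
HN type (ℓ=2): μ^(1)=51; μ^(2)=-17/2

((0, 0, 1); (3, 3, 0))


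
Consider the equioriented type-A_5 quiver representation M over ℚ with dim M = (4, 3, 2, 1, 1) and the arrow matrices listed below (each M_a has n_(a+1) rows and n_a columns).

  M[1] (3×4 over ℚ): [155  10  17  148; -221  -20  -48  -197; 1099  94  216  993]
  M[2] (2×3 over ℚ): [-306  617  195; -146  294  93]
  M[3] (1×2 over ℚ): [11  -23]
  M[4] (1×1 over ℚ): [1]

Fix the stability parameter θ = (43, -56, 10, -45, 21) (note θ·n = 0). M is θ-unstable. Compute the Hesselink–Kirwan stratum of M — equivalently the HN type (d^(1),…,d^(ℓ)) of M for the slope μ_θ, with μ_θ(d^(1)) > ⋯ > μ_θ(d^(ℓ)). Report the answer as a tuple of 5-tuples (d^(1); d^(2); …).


Interval decomposition of M: I[1,1], I[1,2], I[1,3], I[1,5].
HN type (ℓ=5): μ^(1)=43; μ^(2)=21; μ^(3)=10; μ^(4)=-13/2; μ^(5)=-12

((1, 0, 0, 0, 0); (0, 0, 0, 0, 1); (0, 0, 1, 0, 0); (2, 2, 0, 0, 0); (1, 1, 1, 1, 0))


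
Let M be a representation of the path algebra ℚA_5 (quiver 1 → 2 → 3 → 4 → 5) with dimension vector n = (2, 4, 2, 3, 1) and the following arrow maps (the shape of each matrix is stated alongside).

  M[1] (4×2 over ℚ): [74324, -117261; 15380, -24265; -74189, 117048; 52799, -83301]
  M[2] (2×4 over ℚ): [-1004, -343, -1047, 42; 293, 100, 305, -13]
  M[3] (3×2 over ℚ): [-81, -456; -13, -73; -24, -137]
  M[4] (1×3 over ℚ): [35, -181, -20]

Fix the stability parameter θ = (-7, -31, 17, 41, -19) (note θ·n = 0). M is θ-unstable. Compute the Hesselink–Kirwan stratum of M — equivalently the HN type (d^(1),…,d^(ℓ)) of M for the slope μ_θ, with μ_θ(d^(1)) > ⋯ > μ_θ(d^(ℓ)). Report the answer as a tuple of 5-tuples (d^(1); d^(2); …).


Via rank(M_{q-1}∘⋯∘M_p): M ≅ I[1,2], I[1,5], I[2,2], I[2,4], I[4,4].
μ_θ-semistable layers: μ^(1)=41; μ^(2)=17; μ^(3)=13; μ^(4)=-19; μ^(5)=-31

((0, 0, 0, 2, 0); (0, 0, 1, 0, 0); (0, 0, 1, 1, 1); (2, 2, 0, 0, 0); (0, 2, 0, 0, 0))


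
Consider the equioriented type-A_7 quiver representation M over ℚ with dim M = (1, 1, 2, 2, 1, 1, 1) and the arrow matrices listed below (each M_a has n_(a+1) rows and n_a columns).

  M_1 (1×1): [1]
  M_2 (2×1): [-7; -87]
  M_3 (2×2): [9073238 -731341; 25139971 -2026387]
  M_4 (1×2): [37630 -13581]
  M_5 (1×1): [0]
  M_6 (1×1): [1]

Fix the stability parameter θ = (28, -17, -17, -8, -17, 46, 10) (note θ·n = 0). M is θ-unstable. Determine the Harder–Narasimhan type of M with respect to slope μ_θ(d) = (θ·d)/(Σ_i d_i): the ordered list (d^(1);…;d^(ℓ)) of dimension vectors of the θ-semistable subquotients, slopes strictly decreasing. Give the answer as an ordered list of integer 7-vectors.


Via rank(M_{q-1}∘⋯∘M_p): M ≅ I[1,5], I[3,4], I[6,7].
μ_θ-semistable layers: μ^(1)=28; μ^(2)=-31/5; μ^(3)=-8; μ^(4)=-17

((0, 0, 0, 0, 0, 1, 1); (1, 1, 1, 1, 1, 0, 0); (0, 0, 0, 1, 0, 0, 0); (0, 0, 1, 0, 0, 0, 0))


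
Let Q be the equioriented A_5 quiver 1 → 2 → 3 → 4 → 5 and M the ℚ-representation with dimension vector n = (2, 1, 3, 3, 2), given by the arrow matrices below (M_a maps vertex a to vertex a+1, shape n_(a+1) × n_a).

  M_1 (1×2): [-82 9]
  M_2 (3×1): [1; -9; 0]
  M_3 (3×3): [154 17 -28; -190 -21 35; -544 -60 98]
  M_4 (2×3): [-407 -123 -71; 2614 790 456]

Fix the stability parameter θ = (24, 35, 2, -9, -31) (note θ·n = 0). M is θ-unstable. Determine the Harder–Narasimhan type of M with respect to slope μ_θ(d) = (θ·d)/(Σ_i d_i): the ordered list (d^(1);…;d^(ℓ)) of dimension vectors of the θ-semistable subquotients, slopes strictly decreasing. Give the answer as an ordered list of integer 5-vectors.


Interval decomposition of M: I[1,1], I[1,4], I[3,3], I[3,5], I[4,5].
HN type (ℓ=5): μ^(1)=24; μ^(2)=13; μ^(3)=2; μ^(4)=-38/3; μ^(5)=-20

((1, 0, 0, 0, 0); (1, 1, 1, 1, 0); (0, 0, 1, 0, 0); (0, 0, 1, 1, 1); (0, 0, 0, 1, 1))


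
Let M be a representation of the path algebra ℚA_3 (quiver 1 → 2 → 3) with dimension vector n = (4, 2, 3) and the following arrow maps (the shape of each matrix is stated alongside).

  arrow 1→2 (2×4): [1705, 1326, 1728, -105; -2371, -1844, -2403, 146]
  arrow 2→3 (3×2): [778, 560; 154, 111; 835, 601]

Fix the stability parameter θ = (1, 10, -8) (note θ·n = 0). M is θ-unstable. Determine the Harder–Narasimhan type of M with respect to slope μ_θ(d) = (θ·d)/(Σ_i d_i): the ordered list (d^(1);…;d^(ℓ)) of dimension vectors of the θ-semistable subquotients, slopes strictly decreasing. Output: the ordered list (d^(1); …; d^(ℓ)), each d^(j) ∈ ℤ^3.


Barcode: M ≅ I[1,1]^2, I[1,3]^2, I[3,3]. HN layers by μ_θ (2 steps, strictly decreasing):
  μ^(1)=1; μ^(2)=-8

((4, 2, 2); (0, 0, 1))


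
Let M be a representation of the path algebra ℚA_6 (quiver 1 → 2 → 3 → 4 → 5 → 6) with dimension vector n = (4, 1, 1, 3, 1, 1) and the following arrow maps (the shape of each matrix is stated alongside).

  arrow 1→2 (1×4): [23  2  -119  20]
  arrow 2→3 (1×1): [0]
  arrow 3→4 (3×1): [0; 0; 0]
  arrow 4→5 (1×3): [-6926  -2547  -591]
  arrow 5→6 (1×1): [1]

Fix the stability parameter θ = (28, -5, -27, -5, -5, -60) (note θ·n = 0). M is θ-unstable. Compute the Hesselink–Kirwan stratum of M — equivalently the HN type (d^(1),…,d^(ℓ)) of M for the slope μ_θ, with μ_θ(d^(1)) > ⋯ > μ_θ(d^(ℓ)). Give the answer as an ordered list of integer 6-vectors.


Interval decomposition of M: I[1,1]^3, I[1,2], I[3,3], I[4,4]^2, I[4,6].
HN type (ℓ=5): μ^(1)=28; μ^(2)=23/2; μ^(3)=-5; μ^(4)=-70/3; μ^(5)=-27

((3, 0, 0, 0, 0, 0); (1, 1, 0, 0, 0, 0); (0, 0, 0, 2, 0, 0); (0, 0, 0, 1, 1, 1); (0, 0, 1, 0, 0, 0))


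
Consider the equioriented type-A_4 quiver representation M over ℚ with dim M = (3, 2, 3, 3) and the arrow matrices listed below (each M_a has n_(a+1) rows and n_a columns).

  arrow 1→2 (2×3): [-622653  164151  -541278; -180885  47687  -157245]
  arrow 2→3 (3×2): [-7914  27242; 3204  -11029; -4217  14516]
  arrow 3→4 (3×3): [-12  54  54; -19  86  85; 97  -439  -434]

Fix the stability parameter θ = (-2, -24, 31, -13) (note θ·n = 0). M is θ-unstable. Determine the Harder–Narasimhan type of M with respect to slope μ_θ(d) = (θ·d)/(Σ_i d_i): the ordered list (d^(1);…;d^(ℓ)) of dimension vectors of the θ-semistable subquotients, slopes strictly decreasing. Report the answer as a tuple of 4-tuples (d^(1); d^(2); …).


Via rank(M_{q-1}∘⋯∘M_p): M ≅ I[1,1], I[1,4]^2, I[3,3], I[4,4].
μ_θ-semistable layers: μ^(1)=31; μ^(2)=9; μ^(3)=-2; μ^(4)=-13

((0, 0, 1, 0); (0, 0, 2, 2); (1, 0, 0, 0); (2, 2, 0, 1))


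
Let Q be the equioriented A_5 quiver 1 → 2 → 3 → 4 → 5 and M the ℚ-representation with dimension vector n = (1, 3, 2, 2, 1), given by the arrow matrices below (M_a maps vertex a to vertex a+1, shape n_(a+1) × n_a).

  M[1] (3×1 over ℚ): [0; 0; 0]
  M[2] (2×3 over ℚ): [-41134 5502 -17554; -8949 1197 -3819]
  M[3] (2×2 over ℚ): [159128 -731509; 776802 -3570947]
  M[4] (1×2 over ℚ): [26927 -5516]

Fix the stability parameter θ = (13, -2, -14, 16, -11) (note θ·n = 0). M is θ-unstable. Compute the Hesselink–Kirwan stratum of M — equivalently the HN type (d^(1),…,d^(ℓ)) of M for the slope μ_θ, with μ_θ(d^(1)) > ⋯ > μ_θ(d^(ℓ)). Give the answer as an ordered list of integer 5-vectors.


Barcode: M ≅ I[1,1], I[2,2]^2, I[2,5], I[3,4]. HN layers by μ_θ (6 steps, strictly decreasing):
  μ^(1)=16; μ^(2)=13; μ^(3)=5/2; μ^(4)=-2; μ^(5)=-8; μ^(6)=-14

((0, 0, 0, 1, 0); (1, 0, 0, 0, 0); (0, 0, 0, 1, 1); (0, 2, 0, 0, 0); (0, 1, 1, 0, 0); (0, 0, 1, 0, 0))


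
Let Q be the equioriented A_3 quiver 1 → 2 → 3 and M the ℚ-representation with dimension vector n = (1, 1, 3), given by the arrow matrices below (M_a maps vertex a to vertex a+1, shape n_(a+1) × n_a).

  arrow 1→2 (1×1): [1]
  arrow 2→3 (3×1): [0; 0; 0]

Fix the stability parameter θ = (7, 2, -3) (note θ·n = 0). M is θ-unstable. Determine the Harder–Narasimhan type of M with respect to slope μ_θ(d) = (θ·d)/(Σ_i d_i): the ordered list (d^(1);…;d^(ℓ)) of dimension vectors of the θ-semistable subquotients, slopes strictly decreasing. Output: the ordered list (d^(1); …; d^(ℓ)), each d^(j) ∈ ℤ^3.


Interval decomposition of M: I[1,2], I[3,3]^3.
HN type (ℓ=2): μ^(1)=9/2; μ^(2)=-3

((1, 1, 0); (0, 0, 3))


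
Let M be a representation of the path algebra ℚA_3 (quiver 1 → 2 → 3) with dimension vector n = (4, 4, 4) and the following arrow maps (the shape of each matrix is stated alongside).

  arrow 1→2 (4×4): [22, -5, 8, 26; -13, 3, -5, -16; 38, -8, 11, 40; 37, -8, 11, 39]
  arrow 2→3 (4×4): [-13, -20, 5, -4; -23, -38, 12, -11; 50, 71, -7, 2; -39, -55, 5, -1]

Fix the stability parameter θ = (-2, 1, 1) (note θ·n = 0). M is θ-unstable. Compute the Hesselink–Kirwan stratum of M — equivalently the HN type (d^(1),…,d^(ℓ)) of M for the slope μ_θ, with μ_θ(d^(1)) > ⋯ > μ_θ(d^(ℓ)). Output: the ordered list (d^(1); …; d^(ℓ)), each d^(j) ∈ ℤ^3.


Interval decomposition of M: I[1,3]^4.
HN type (ℓ=2): μ^(1)=1; μ^(2)=-2

((0, 4, 4); (4, 0, 0))


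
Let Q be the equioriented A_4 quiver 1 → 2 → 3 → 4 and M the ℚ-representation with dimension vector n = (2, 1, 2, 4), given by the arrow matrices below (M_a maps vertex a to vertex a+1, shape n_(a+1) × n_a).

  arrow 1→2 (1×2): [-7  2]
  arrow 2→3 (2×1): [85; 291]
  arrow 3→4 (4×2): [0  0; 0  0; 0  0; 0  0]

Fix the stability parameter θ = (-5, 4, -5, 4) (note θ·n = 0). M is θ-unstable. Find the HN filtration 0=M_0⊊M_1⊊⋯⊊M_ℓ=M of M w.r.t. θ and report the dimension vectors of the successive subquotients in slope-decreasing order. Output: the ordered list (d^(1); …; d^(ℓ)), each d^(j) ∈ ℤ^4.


Via rank(M_{q-1}∘⋯∘M_p): M ≅ I[1,1], I[1,3], I[3,3], I[4,4]^4.
μ_θ-semistable layers: μ^(1)=4; μ^(2)=-1/2; μ^(3)=-5

((0, 0, 0, 4); (0, 1, 1, 0); (2, 0, 1, 0))


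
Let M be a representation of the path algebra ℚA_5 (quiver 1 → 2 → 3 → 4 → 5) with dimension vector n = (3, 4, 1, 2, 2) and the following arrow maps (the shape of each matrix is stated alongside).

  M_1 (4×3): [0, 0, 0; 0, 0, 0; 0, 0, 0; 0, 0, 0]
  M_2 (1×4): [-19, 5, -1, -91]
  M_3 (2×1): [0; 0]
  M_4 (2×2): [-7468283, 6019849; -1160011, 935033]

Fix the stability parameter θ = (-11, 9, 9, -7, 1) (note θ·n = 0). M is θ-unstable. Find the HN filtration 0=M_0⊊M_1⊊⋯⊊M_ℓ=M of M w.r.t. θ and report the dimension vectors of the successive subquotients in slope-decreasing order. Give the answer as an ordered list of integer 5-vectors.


Barcode: M ≅ I[1,1]^3, I[2,2]^3, I[2,3], I[4,4], I[4,5], I[5,5]. HN layers by μ_θ (4 steps, strictly decreasing):
  μ^(1)=9; μ^(2)=1; μ^(3)=-7; μ^(4)=-11

((0, 4, 1, 0, 0); (0, 0, 0, 0, 2); (0, 0, 0, 2, 0); (3, 0, 0, 0, 0))


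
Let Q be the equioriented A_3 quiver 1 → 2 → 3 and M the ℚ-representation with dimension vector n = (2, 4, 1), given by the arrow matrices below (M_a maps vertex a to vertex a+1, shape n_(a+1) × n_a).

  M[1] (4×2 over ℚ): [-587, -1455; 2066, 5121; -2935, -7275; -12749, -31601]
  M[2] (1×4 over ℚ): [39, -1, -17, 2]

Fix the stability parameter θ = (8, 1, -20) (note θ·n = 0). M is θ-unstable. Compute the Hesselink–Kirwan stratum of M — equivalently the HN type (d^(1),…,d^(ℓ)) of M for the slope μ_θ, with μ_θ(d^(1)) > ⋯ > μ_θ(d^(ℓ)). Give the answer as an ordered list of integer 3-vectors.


Via rank(M_{q-1}∘⋯∘M_p): M ≅ I[1,2], I[1,3], I[2,2]^2.
μ_θ-semistable layers: μ^(1)=9/2; μ^(2)=1; μ^(3)=-11/3

((1, 1, 0); (0, 2, 0); (1, 1, 1))


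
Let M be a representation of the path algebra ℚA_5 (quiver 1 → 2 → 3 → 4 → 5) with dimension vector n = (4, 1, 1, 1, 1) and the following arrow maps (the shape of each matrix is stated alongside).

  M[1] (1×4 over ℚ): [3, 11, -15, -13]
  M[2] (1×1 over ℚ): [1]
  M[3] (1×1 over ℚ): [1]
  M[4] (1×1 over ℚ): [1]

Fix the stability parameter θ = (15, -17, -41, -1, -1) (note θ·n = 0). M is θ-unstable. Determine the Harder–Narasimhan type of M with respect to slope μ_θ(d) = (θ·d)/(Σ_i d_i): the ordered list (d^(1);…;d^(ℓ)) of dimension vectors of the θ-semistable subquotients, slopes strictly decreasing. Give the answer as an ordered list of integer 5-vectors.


Barcode: M ≅ I[1,1]^3, I[1,5]. HN layers by μ_θ (3 steps, strictly decreasing):
  μ^(1)=15; μ^(2)=-1; μ^(3)=-43/3

((3, 0, 0, 0, 0); (0, 0, 0, 1, 1); (1, 1, 1, 0, 0))


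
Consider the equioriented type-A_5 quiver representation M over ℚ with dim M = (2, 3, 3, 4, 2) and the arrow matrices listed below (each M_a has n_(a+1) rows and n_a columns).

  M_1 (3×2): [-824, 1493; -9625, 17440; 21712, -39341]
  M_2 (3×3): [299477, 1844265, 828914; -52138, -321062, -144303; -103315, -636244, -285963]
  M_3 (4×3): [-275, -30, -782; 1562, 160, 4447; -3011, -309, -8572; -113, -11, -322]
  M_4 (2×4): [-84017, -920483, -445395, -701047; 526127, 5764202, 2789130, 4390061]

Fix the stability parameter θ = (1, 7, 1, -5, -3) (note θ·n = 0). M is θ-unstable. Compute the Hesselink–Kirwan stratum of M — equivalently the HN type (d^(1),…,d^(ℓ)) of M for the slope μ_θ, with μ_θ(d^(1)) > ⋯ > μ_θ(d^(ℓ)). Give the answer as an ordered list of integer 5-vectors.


Via rank(M_{q-1}∘⋯∘M_p): M ≅ I[1,5]^2, I[2,4], I[4,4].
μ_θ-semistable layers: μ^(1)=1; μ^(2)=1/5; μ^(3)=-5

((0, 1, 1, 1, 0); (2, 2, 2, 2, 2); (0, 0, 0, 1, 0))


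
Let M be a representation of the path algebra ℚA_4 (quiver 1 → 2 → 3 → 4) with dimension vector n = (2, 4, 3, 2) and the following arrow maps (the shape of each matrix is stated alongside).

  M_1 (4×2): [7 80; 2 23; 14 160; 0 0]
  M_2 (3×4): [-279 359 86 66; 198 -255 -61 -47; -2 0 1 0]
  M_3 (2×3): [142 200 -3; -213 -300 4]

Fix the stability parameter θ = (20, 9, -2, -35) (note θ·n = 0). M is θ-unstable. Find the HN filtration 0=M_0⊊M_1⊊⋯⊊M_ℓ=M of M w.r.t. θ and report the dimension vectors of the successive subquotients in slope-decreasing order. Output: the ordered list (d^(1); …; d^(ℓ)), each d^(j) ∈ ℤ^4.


Via rank(M_{q-1}∘⋯∘M_p): M ≅ I[1,3], I[1,4], I[2,2], I[2,4].
μ_θ-semistable layers: μ^(1)=9; μ^(2)=-2; μ^(3)=-28/3

((1, 2, 1, 0); (1, 1, 1, 1); (0, 1, 1, 1))


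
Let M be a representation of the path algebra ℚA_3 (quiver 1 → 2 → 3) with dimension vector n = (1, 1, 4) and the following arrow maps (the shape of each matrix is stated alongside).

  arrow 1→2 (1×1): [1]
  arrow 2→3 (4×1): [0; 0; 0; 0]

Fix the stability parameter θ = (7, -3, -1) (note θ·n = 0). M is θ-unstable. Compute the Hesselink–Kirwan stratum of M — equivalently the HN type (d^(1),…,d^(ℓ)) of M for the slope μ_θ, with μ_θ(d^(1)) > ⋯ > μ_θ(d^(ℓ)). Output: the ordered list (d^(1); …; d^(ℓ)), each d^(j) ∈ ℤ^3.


Barcode: M ≅ I[1,2], I[3,3]^4. HN layers by μ_θ (2 steps, strictly decreasing):
  μ^(1)=2; μ^(2)=-1

((1, 1, 0); (0, 0, 4))


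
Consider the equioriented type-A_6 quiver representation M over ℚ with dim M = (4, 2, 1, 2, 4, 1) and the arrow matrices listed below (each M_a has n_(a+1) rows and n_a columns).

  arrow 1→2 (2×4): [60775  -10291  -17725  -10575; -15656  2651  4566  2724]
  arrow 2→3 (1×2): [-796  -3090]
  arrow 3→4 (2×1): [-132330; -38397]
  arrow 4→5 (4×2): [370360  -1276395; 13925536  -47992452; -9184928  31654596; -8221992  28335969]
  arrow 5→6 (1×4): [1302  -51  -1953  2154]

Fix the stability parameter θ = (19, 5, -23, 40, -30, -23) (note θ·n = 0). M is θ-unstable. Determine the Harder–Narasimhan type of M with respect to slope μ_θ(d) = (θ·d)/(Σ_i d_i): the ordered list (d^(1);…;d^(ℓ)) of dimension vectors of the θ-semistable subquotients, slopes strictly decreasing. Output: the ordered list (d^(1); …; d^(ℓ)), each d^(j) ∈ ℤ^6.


Via rank(M_{q-1}∘⋯∘M_p): M ≅ I[1,1]^2, I[1,2], I[1,5], I[4,4], I[5,5]^2, I[5,6].
μ_θ-semistable layers: μ^(1)=40; μ^(2)=19; μ^(3)=12; μ^(4)=5; μ^(5)=1/3; μ^(6)=-23; μ^(7)=-30

((0, 0, 0, 1, 0, 0); (2, 0, 0, 0, 0, 0); (1, 1, 0, 0, 0, 0); (0, 0, 0, 1, 1, 0); (1, 1, 1, 0, 0, 0); (0, 0, 0, 0, 0, 1); (0, 0, 0, 0, 3, 0))


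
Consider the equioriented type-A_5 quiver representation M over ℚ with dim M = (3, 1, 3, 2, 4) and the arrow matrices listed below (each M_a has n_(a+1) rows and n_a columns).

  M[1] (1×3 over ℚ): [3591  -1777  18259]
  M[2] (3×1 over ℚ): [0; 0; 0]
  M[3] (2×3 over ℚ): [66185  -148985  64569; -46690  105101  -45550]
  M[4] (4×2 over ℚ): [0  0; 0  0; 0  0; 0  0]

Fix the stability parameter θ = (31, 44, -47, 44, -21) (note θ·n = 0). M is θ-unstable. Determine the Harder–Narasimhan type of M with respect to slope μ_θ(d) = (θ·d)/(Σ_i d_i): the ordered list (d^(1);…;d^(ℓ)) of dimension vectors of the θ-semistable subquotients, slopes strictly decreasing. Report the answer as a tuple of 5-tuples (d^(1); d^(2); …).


Via rank(M_{q-1}∘⋯∘M_p): M ≅ I[1,1]^2, I[1,2], I[3,3], I[3,4]^2, I[5,5]^4.
μ_θ-semistable layers: μ^(1)=44; μ^(2)=31; μ^(3)=-21; μ^(4)=-47

((0, 1, 0, 2, 0); (3, 0, 0, 0, 0); (0, 0, 0, 0, 4); (0, 0, 3, 0, 0))


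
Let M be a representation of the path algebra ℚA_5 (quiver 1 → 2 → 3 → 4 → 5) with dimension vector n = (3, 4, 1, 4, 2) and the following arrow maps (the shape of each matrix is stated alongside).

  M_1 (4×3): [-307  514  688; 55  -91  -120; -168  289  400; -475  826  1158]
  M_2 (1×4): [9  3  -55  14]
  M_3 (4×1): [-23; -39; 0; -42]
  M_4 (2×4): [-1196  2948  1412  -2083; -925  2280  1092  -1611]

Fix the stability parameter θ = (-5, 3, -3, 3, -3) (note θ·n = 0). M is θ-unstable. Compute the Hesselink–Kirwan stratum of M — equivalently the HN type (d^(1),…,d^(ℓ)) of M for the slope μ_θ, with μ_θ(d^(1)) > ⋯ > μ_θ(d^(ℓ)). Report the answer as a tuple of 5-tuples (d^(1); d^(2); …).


Via rank(M_{q-1}∘⋯∘M_p): M ≅ I[1,2]^2, I[1,5], I[2,2], I[4,4]^2, I[4,5].
μ_θ-semistable layers: μ^(1)=3; μ^(2)=0; μ^(3)=-5

((0, 3, 0, 2, 0); (0, 1, 1, 2, 2); (3, 0, 0, 0, 0))


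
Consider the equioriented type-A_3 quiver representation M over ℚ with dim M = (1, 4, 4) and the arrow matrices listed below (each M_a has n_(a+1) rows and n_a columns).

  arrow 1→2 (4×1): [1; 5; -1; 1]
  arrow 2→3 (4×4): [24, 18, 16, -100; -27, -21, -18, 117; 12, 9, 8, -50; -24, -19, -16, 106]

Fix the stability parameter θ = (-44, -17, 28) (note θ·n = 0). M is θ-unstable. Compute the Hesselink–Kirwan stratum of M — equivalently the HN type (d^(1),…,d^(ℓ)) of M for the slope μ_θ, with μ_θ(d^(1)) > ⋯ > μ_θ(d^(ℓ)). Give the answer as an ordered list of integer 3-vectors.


Via rank(M_{q-1}∘⋯∘M_p): M ≅ I[1,3], I[2,2]^2, I[2,3], I[3,3]^2.
μ_θ-semistable layers: μ^(1)=28; μ^(2)=-17; μ^(3)=-44

((0, 0, 4); (0, 4, 0); (1, 0, 0))


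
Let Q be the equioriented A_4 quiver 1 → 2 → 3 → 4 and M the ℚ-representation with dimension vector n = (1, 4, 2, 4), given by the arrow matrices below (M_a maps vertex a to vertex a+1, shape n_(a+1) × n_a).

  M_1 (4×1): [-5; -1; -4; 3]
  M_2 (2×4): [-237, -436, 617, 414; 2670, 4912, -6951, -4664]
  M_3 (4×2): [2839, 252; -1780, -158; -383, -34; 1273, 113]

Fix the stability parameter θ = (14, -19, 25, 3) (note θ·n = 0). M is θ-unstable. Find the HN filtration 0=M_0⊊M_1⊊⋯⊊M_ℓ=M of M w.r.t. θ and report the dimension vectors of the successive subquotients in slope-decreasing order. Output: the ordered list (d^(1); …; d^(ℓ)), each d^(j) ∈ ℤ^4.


Barcode: M ≅ I[1,4], I[2,2]^2, I[2,4], I[4,4]^2. HN layers by μ_θ (4 steps, strictly decreasing):
  μ^(1)=14; μ^(2)=3; μ^(3)=-5/2; μ^(4)=-19

((0, 0, 2, 2); (0, 0, 0, 2); (1, 1, 0, 0); (0, 3, 0, 0))


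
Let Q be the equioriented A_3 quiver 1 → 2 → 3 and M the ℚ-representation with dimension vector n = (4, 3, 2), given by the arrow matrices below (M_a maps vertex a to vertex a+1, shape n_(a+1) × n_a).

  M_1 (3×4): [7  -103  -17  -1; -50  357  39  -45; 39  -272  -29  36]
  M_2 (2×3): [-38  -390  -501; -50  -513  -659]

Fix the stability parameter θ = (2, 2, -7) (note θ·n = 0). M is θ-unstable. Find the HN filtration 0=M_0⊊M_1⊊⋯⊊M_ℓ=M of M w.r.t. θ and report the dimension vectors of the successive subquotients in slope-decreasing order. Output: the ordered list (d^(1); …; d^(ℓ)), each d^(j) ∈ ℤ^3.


Via rank(M_{q-1}∘⋯∘M_p): M ≅ I[1,1], I[1,2], I[1,3]^2.
μ_θ-semistable layers: μ^(1)=2; μ^(2)=-1

((2, 1, 0); (2, 2, 2))


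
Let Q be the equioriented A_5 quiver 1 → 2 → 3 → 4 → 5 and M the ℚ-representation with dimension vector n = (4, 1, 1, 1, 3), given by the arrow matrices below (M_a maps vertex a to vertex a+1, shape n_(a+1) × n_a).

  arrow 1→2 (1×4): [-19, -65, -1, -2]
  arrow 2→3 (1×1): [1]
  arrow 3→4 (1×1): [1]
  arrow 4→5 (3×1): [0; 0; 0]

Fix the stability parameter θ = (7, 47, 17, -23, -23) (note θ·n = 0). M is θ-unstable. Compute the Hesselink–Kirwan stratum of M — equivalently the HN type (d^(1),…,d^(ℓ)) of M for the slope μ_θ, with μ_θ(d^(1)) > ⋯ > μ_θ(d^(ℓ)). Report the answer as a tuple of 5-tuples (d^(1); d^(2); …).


Via rank(M_{q-1}∘⋯∘M_p): M ≅ I[1,1]^3, I[1,4], I[5,5]^3.
μ_θ-semistable layers: μ^(1)=41/3; μ^(2)=7; μ^(3)=-23

((0, 1, 1, 1, 0); (4, 0, 0, 0, 0); (0, 0, 0, 0, 3))
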